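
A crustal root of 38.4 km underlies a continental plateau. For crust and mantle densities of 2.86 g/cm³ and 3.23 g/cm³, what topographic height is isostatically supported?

4.97 km

Isostatic balance requires: ρ_c h = (ρ_m − ρ_c) r.
h = r (ρ_m − ρ_c) / ρ_c = 38.4 km × (3.23 − 2.86) / 2.86 = 4.97 km.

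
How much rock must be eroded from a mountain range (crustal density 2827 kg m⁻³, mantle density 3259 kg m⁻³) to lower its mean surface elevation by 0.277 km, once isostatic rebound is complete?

2.09 km

Net drop Δ = e − u = e − e ρ_c/ρ_m = e (ρ_m − ρ_c)/ρ_m.
e = Δ ρ_m/(ρ_m − ρ_c) = 0.277 km × 3259/432 = 2.09 km.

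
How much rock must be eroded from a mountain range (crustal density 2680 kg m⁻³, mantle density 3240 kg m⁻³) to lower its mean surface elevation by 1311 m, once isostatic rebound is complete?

Net drop Δ = e − u = e − e ρ_c/ρ_m = e (ρ_m − ρ_c)/ρ_m.
e = Δ ρ_m/(ρ_m − ρ_c) = 1311 m × 3240/560 = 7590 m.

7590 m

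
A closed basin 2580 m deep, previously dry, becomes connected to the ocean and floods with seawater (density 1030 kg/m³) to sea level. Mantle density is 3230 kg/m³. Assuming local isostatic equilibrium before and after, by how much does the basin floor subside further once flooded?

After flooding the water column is d + s deep. Its weight must equal the weight of mantle displaced by the extra subsidence s: (d + s) ρ_w = s ρ_m.
s = d ρ_w / (ρ_m − ρ_w) = 2580 m × 1030/(3230 − 1030) = 1210 m.

1210 m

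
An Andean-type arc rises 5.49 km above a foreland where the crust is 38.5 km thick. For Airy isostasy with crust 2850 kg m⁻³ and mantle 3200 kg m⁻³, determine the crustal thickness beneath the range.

Root depth r = h ρ_c / (ρ_m − ρ_c) = 5.49 km × 2850 / 350 = 44.7 km.
Total thickness = T + h + r = 38.5 km + 5.49 km + 44.7 km = 88.7 km.

88.7 km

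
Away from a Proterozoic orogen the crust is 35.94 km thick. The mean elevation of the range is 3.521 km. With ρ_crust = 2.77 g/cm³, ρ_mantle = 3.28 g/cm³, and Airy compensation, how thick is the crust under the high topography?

58.6 km

Root depth r = h ρ_c / (ρ_m − ρ_c) = 3.521 km × 2.77 / 0.51 = 19.12 km.
Total thickness = T + h + r = 35.94 km + 3.521 km + 19.12 km = 58.6 km.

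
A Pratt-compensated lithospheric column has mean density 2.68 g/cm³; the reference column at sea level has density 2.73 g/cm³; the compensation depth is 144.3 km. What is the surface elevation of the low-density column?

ρ_ref D = ρ (D + h) → h = D (ρ_ref − ρ)/ρ.
h = 144.3 km × (2.73 − 2.68)/2.68 = 2.69 km.

2.69 km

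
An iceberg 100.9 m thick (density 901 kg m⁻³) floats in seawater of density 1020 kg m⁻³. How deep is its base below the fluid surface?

Draft d = t ρ_obj/ρ_fluid = 100.9 m × 901/1020 = 89.1 m.

89.1 m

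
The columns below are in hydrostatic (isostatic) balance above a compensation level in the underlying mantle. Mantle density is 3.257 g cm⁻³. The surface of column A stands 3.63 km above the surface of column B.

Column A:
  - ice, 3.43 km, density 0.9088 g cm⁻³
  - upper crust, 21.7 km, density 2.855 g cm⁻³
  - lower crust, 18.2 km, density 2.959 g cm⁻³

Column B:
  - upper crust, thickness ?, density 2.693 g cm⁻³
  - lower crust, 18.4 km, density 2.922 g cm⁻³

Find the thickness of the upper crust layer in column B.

Take the compensation level at the base of the deeper column (depth z_c below the surface of column A) and equate Σ ρ_i t_i down to z_c; mantle fills any gap and the z_c terms cancel.
Column A: 3.43×0.9088 + 21.7×2.855 + 18.2×2.959 + (z_c − 43.33)×3.257
Column B: 3.63×0 + x×2.693 + 18.4×2.922 + (z_c − 3.63 − 18.4 − x)×3.257
The z_c×3.257 term appears on both sides and cancels. Collect the known terms of each column as K = Σ(ρt)_known − 3.257 × (depth of known layers): K_A = 118.924484 − 3.257×43.33 = −22.201326; K_B = 53.7648 − 3.257×(3.63 + 18.4) = −17.98691.
Balance: K_A = K_B − x×(3.257 − 2.693), so x = (K_B − K_A)/(3.257 − 2.693) = 4.21442/0.564 = 7.47 km.

7.47 km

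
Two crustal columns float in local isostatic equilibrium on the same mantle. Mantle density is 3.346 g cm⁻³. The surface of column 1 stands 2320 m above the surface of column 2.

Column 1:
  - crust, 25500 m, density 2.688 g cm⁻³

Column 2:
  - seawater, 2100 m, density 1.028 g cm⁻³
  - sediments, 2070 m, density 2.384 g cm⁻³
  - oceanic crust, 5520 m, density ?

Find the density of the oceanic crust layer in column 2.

Take the compensation level at the base of the deeper column (depth z_c below the surface of column 1) and equate Σ ρ_i t_i down to z_c; mantle fills any gap and the z_c terms cancel.
Column 1: 25500×2.688 + (z_c − 25500)×3.346
Column 2: 2320×0 + 2100×1.028 + 2070×2.384 + 5520×ρ + (z_c − 2320 − 9690)×3.346
The z_c×3.346 term appears on both sides and cancels. Collect the known terms of each column as K = Σ(ρt)_known − 3.346 × (depth of known layers): K_1 = 68544 − 3.346×25500 = −16779; K_2 = 7093.68 − 3.346×(2320 + 9690) = −33091.78.
Balance: K_1 = K_2 + 5520×ρ, so ρ = (K_1 − K_2)/5520 = 16312.8/5520 = 2.96 g cm⁻³.

2.96 g cm⁻³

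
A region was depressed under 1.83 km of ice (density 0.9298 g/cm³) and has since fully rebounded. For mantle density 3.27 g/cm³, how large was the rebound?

Removing the load lets mantle flow back in; uplift u satisfies ρ_ice t = ρ_m u.
u = t ρ_ice/ρ_m = 1.83 km × 0.9298/3.27 = 0.52 km.

0.52 km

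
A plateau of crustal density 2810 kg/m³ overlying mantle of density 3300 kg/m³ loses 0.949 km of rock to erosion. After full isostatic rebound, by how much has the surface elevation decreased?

0.141 km

Rebound u = e ρ_c/ρ_m = 0.949 km × 2810/3300 = 0.8081 km.
Net surface drop = e − u = 0.949 km − 0.8081 km = e (ρ_m − ρ_c)/ρ_m = 0.141 km.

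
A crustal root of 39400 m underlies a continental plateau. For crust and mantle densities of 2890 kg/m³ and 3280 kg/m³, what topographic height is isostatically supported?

5320 m

Balancing pressure at the compensation depth: ρ_c h = (ρ_m − ρ_c) r.
h = r (ρ_m − ρ_c) / ρ_c = 39400 m × (3280 − 2890) / 2890 = 5320 m.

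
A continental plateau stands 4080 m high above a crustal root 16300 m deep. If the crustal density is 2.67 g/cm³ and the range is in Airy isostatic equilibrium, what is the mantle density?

Airy balance: ρ_c h = (ρ_m − ρ_c) r → ρ_m = ρ_c (1 + h/r).
ρ_m = 2.67 × (1 + 4080 m/16300 m) = 3.34 g/cm³.

3.34 g/cm³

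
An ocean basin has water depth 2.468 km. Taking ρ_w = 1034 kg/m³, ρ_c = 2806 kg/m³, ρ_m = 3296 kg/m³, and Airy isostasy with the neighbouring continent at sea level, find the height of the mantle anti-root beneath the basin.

8.93 km

Equating mass per unit area of the two columns: replacing crust with seawater at the top is compensated by replacing crust with mantle at the base: d (ρ_c − ρ_w) = a (ρ_m − ρ_c).
a = d (ρ_c − ρ_w)/(ρ_m − ρ_c) = 2.468 km × 1772/490 = 8.93 km.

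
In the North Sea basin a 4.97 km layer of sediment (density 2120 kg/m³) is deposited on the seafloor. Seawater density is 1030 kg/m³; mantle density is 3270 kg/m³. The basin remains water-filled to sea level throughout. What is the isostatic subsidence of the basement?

2.42 km

Submarine loading: the sediment displaces seawater, and the subsidence is in turn flooded, so s (ρ_m − ρ_w) = t (ρ_sed − ρ_w).
s = 4.97 km × (2120 − 1030) / (3270 − 1030) = 2.42 km.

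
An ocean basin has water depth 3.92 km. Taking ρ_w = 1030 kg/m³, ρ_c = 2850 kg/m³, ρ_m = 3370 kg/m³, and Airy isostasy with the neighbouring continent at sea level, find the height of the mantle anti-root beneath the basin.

Equating mass per unit area of the two columns: replacing crust with seawater at the top is compensated by replacing crust with mantle at the base: d (ρ_c − ρ_w) = a (ρ_m − ρ_c).
a = d (ρ_c − ρ_w)/(ρ_m − ρ_c) = 3.92 km × 1820/520 = 13.7 km.

13.7 km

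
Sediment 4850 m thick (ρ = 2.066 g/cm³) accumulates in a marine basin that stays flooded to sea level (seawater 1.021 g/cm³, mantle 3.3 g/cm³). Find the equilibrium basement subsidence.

Submarine loading: the sediment displaces seawater, and the subsidence is in turn flooded, so s (ρ_m − ρ_w) = t (ρ_sed − ρ_w).
s = 4850 m × (2.066 − 1.021) / (3.3 − 1.021) = 2220 m.

2220 m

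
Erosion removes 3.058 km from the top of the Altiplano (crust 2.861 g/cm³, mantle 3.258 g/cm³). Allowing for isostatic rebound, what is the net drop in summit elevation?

Rebound u = e ρ_c/ρ_m = 3.058 km × 2.861/3.258 = 2.685 km.
Net surface drop = e − u = 3.058 km − 2.685 km = e (ρ_m − ρ_c)/ρ_m = 0.373 km.

0.373 km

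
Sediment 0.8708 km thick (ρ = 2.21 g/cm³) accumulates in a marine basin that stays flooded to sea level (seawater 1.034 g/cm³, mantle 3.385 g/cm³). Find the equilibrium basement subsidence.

Submarine loading: the sediment displaces seawater, and the subsidence is in turn flooded, so s (ρ_m − ρ_w) = t (ρ_sed − ρ_w).
s = 0.8708 km × (2.21 − 1.034) / (3.385 − 1.034) = 0.436 km.

0.436 km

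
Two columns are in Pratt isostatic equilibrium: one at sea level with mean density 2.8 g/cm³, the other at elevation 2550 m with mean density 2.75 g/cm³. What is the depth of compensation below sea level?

140000 m

ρ_ref D = ρ (D + h) → D (ρ_ref − ρ) = ρ h.
D = ρ h/(ρ_ref − ρ) = 2.75 × 2550 m/(2.8 − 2.75) = 140000 m.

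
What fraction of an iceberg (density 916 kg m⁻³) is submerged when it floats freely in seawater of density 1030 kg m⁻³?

Submerged fraction = ρ_obj/ρ_fluid = 916/1030 = 0.889.

0.889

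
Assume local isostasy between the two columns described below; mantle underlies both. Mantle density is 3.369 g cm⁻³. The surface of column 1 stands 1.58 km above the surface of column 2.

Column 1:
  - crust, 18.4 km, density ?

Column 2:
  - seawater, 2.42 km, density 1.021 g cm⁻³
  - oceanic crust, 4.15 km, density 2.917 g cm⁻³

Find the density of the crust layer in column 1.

2.67 g cm⁻³

Take the compensation level at the base of the deeper column (depth z_c below the surface of column 1) and equate Σ ρ_i t_i down to z_c; mantle fills any gap and the z_c terms cancel.
Column 1: 18.4×ρ + (z_c − 18.4)×3.369
Column 2: 1.58×0 + 2.42×1.021 + 4.15×2.917 + (z_c − 1.58 − 6.57)×3.369
The z_c×3.369 term appears on both sides and cancels. Collect the known terms of each column as K = Σ(ρt)_known − 3.369 × (depth of known layers): K_1 = 0 − 3.369×18.4 = −61.9896; K_2 = 14.57637 − 3.369×(1.58 + 6.57) = −12.88098.
Balance: K_1 + 18.4×ρ = K_2, so ρ = (K_2 − K_1)/18.4 = 49.1086/18.4 = 2.67 g cm⁻³.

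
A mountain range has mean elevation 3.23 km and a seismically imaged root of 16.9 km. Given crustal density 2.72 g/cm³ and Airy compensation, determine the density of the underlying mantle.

3.24 g/cm³

Airy balance: ρ_c h = (ρ_m − ρ_c) r → ρ_m = ρ_c (1 + h/r).
ρ_m = 2.72 × (1 + 3.23 km/16.9 km) = 3.24 g/cm³.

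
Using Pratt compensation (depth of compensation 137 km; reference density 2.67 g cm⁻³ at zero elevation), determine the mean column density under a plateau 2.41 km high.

Pratt balance: ρ_ref D = ρ (D + h).
ρ = ρ_ref D/(D + h) = 2.67 × 137 km/(137 km + 2.41 km) = 2.62 g cm⁻³.

2.62 g cm⁻³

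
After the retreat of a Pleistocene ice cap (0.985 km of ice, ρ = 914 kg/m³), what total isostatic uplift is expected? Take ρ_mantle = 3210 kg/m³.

0.28 km

Removing the load lets mantle flow back in; uplift u satisfies ρ_ice t = ρ_m u.
u = t ρ_ice/ρ_m = 0.985 km × 914/3210 = 0.28 km.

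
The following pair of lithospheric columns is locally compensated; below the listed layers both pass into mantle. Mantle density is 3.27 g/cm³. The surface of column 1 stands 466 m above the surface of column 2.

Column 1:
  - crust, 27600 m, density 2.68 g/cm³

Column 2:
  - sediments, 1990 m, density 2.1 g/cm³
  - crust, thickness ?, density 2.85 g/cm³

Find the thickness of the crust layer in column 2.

29600 m

Take the compensation level at the base of the deeper column (depth z_c below the surface of column 1) and equate Σ ρ_i t_i down to z_c; mantle fills any gap and the z_c terms cancel.
Column 1: 27600×2.68 + (z_c − 27600)×3.27
Column 2: 466×0 + 1990×2.1 + x×2.85 + (z_c − 466 − 1990 − x)×3.27
The z_c×3.27 term appears on both sides and cancels. Collect the known terms of each column as K = Σ(ρt)_known − 3.27 × (depth of known layers): K_1 = 73968 − 3.27×27600 = −16284; K_2 = 4179 − 3.27×(466 + 1990) = −3852.12.
Balance: K_1 = K_2 − x×(3.27 − 2.85), so x = (K_2 − K_1)/(3.27 − 2.85) = 12431.9/0.42 = 29600 m.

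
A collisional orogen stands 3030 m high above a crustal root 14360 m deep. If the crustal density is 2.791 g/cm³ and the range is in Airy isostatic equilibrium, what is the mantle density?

Airy balance: ρ_c h = (ρ_m − ρ_c) r → ρ_m = ρ_c (1 + h/r).
ρ_m = 2.791 × (1 + 3030 m/14360 m) = 3.38 g/cm³.

3.38 g/cm³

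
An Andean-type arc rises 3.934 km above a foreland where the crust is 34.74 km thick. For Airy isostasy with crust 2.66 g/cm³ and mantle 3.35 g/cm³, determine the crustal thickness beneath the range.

53.8 km

Root depth r = h ρ_c / (ρ_m − ρ_c) = 3.934 km × 2.66 / 0.69 = 15.17 km.
Total thickness = T + h + r = 34.74 km + 3.934 km + 15.17 km = 53.8 km.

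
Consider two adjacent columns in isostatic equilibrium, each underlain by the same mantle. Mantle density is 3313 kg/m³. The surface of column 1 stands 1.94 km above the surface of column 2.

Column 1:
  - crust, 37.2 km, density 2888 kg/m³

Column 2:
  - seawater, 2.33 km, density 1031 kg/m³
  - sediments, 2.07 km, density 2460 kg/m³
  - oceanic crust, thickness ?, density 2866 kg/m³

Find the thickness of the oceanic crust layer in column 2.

5.15 km

Take the compensation level at the base of the deeper column (depth z_c below the surface of column 1) and equate Σ ρ_i t_i down to z_c; mantle fills any gap and the z_c terms cancel.
Column 1: 37.2×2888 + (z_c − 37.2)×3313
Column 2: 1.94×0 + 2.33×1031 + 2.07×2460 + x×2866 + (z_c − 1.94 − 4.4 − x)×3313
The z_c×3313 term appears on both sides and cancels. Collect the known terms of each column as K = Σ(ρt)_known − 3313 × (depth of known layers): K_1 = 107433.6 − 3313×37.2 = −15810; K_2 = 7494.43 − 3313×(1.94 + 4.4) = −13509.99.
Balance: K_1 = K_2 − x×(3313 − 2866), so x = (K_2 − K_1)/(3313 − 2866) = 2300.01/447 = 5.15 km.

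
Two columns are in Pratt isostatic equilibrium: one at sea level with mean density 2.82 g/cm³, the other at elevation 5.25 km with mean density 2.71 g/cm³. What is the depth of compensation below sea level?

ρ_ref D = ρ (D + h) → D (ρ_ref − ρ) = ρ h.
D = ρ h/(ρ_ref − ρ) = 2.71 × 5.25 km/(2.82 − 2.71) = 129 km.

129 km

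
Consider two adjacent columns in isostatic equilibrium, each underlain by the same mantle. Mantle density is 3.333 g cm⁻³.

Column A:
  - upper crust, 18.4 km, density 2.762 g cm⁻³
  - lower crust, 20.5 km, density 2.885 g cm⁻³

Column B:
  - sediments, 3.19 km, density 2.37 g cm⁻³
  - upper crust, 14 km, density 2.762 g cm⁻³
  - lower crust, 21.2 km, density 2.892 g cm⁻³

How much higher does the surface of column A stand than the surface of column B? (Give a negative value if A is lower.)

For any compensation level in the mantle, the mantle terms cancel and isostasy reduces to e = (Σt_A − Σt_B) − (Σ(ρt)_A − Σ(ρt)_B) / ρ_m.
Σt_A = 38.9 km; Σt_B = 38.39 km; Σ(ρt)_A = 109.9633; Σ(ρt)_B = 107.5387 (in km·g cm⁻³).
e = (38.9 − 38.39) − (109.9633 − 107.5387) / 3.333 = −0.217 km.

−0.217 km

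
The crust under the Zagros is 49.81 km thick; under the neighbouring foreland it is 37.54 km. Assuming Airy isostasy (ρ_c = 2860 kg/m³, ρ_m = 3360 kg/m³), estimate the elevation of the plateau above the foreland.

Excess crust Δ = 49.81 km − 37.54 km = 12.27 km, split between elevation h and root r with h + r = Δ.
Airy balance ρ_c h = (ρ_m − ρ_c) r gives r = h ρ_c/(ρ_m − ρ_c), so h (1 + ρ_c/(ρ_m − ρ_c)) = Δ, i.e. h = Δ (ρ_m − ρ_c)/ρ_m.
h = 12.27 km × 500/3360 = 1.83 km.

1.83 km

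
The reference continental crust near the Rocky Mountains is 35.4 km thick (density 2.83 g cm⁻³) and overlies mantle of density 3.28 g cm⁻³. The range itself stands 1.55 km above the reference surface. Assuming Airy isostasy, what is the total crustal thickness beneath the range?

46.7 km

Root depth r = h ρ_c / (ρ_m − ρ_c) = 1.55 km × 2.83 / 0.45 = 9.748 km.
Total thickness = T + h + r = 35.4 km + 1.55 km + 9.748 km = 46.7 km.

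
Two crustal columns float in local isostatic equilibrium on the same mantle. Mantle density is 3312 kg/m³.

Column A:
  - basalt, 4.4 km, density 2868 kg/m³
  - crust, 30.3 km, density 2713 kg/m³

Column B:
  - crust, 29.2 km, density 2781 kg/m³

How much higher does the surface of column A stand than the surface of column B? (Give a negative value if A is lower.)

1.39 km

For any compensation level in the mantle, the mantle terms cancel and isostasy reduces to e = (Σt_A − Σt_B) − (Σ(ρt)_A − Σ(ρt)_B) / ρ_m.
Σt_A = 34.7 km; Σt_B = 29.2 km; Σ(ρt)_A = 94823.1; Σ(ρt)_B = 81205.2 (in km·kg/m³).
e = (34.7 − 29.2) − (94823.1 − 81205.2) / 3312 = 1.39 km.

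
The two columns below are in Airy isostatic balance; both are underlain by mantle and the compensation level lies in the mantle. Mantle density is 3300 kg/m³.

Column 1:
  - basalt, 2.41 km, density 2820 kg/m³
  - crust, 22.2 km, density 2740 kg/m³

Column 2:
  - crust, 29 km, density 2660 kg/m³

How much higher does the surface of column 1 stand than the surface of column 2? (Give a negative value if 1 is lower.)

−1.51 km

For any compensation level in the mantle, the mantle terms cancel and isostasy reduces to e = (Σt_1 − Σt_2) − (Σ(ρt)_1 − Σ(ρt)_2) / ρ_m.
Σt_1 = 24.61 km; Σt_2 = 29 km; Σ(ρt)_1 = 67624.2; Σ(ρt)_2 = 77140 (in km·kg/m³).
e = (24.61 − 29) − (67624.2 − 77140) / 3300 = −1.51 km.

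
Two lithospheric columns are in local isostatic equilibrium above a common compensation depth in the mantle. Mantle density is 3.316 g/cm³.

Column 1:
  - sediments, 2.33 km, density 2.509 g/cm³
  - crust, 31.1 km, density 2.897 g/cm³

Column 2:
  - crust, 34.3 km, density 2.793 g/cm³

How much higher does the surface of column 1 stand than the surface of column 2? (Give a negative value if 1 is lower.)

For any compensation level in the mantle, the mantle terms cancel and isostasy reduces to e = (Σt_1 − Σt_2) − (Σ(ρt)_1 − Σ(ρt)_2) / ρ_m.
Σt_1 = 33.43 km; Σt_2 = 34.3 km; Σ(ρt)_1 = 95.94267; Σ(ρt)_2 = 95.7999 (in km·g/cm³).
e = (33.43 − 34.3) − (95.94267 − 95.7999) / 3.316 = −0.913 km.

−0.913 km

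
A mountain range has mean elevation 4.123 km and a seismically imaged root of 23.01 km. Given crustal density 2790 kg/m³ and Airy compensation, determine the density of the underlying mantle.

Airy balance: ρ_c h = (ρ_m − ρ_c) r → ρ_m = ρ_c (1 + h/r).
ρ_m = 2790 × (1 + 4.123 km/23.01 km) = 3290 kg/m³.

3290 kg/m³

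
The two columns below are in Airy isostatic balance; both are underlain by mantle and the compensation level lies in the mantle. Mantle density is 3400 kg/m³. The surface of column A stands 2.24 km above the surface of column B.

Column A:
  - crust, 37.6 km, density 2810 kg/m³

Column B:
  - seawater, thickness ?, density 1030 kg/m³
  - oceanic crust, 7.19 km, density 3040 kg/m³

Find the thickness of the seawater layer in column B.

5.05 km

Take the compensation level at the base of the deeper column (depth z_c below the surface of column A) and equate Σ ρ_i t_i down to z_c; mantle fills any gap and the z_c terms cancel.
Column A: 37.6×2810 + (z_c − 37.6)×3400
Column B: 2.24×0 + x×1030 + 7.19×3040 + (z_c − 2.24 − 7.19 − x)×3400
The z_c×3400 term appears on both sides and cancels. Collect the known terms of each column as K = Σ(ρt)_known − 3400 × (depth of known layers): K_A = 105656 − 3400×37.6 = −22184; K_B = 21857.6 − 3400×(2.24 + 7.19) = −10204.4.
Balance: K_A = K_B − x×(3400 − 1030), so x = (K_B − K_A)/(3400 − 1030) = 11979.6/2370 = 5.05 km.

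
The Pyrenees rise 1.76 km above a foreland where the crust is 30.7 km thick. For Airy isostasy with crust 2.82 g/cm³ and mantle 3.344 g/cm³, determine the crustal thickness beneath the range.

Root depth r = h ρ_c / (ρ_m − ρ_c) = 1.76 km × 2.82 / 0.524 = 9.472 km.
Total thickness = T + h + r = 30.7 km + 1.76 km + 9.472 km = 41.9 km.

41.9 km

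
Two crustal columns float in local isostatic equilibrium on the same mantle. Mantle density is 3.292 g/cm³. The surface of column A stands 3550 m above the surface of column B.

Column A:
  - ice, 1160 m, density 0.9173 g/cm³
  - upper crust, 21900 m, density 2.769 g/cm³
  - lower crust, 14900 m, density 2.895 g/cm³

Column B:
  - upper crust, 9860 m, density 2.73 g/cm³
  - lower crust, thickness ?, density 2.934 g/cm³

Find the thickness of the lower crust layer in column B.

8090 m

Take the compensation level at the base of the deeper column (depth z_c below the surface of column A) and equate Σ ρ_i t_i down to z_c; mantle fills any gap and the z_c terms cancel.
Column A: 1160×0.9173 + 21900×2.769 + 14900×2.895 + (z_c − 37960)×3.292
Column B: 3550×0 + 9860×2.73 + x×2.934 + (z_c − 3550 − 9860 − x)×3.292
The z_c×3.292 term appears on both sides and cancels. Collect the known terms of each column as K = Σ(ρt)_known − 3.292 × (depth of known layers): K_A = 104840.668 − 3.292×37960 = −20123.652; K_B = 26917.8 − 3.292×(3550 + 9860) = −17227.92.
Balance: K_A = K_B − x×(3.292 − 2.934), so x = (K_B − K_A)/(3.292 − 2.934) = 2895.73/0.358 = 8090 m.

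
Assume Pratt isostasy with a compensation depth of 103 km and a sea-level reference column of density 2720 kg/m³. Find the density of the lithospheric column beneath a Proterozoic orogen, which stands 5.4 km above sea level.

Pratt balance: ρ_ref D = ρ (D + h).
ρ = ρ_ref D/(D + h) = 2720 × 103 km/(103 km + 5.4 km) = 2580 kg/m³.

2580 kg/m³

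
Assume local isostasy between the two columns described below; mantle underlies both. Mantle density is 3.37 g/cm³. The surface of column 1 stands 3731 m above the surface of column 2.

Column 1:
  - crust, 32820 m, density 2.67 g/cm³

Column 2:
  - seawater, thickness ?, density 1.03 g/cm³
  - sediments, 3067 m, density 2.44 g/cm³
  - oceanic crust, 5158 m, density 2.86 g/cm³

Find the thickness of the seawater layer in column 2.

Take the compensation level at the base of the deeper column (depth z_c below the surface of column 1) and equate Σ ρ_i t_i down to z_c; mantle fills any gap and the z_c terms cancel.
Column 1: 32820×2.67 + (z_c − 32820)×3.37
Column 2: 3731×0 + x×1.03 + 3067×2.44 + 5158×2.86 + (z_c − 3731 − 8225 − x)×3.37
The z_c×3.37 term appears on both sides and cancels. Collect the known terms of each column as K = Σ(ρt)_known − 3.37 × (depth of known layers): K_1 = 87629.4 − 3.37×32820 = −22974; K_2 = 22235.36 − 3.37×(3731 + 8225) = −18056.36.
Balance: K_1 = K_2 − x×(3.37 − 1.03), so x = (K_2 − K_1)/(3.37 − 1.03) = 4917.64/2.34 = 2100 m.

2100 m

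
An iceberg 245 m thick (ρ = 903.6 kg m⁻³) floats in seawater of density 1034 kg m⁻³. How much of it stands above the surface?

30.9 m

Floating equilibrium: submerged depth d = t ρ_obj/ρ_fluid = 245 m × 903.6/1034 = 214.1 m.
Freeboard = t − d = 245 m − 214.1 m = 30.9 m.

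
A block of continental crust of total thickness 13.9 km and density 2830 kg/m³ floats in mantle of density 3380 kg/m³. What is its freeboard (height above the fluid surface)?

Floating equilibrium: submerged depth d = t ρ_obj/ρ_fluid = 13.9 km × 2830/3380 = 11.64 km.
Freeboard = t − d = 13.9 km − 11.64 km = 2.26 km.

2.26 km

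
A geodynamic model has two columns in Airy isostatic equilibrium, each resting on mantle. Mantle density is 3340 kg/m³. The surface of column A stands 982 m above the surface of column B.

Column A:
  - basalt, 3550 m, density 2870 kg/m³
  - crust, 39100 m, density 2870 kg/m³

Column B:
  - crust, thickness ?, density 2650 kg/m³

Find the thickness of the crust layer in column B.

24300 m

Take the compensation level at the base of the deeper column (depth z_c below the surface of column A) and equate Σ ρ_i t_i down to z_c; mantle fills any gap and the z_c terms cancel.
Column A: 3550×2870 + 39100×2870 + (z_c − 42650)×3340
Column B: 982×0 + x×2650 + (z_c − 982 − 0 − x)×3340
The z_c×3340 term appears on both sides and cancels. Collect the known terms of each column as K = Σ(ρt)_known − 3340 × (depth of known layers): K_A = 122405500 − 3340×42650 = −20045500; K_B = 0 − 3340×(982 + 0) = −3279880.
Balance: K_A = K_B − x×(3340 − 2650), so x = (K_B − K_A)/(3340 − 2650) = 16765600/690 = 24300 m.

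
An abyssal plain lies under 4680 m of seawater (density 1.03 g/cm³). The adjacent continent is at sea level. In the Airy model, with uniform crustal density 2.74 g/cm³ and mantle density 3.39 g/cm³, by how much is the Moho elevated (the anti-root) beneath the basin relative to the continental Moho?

Balancing pressure at the compensation depth: replacing crust with seawater at the top is compensated by replacing crust with mantle at the base: d (ρ_c − ρ_w) = a (ρ_m − ρ_c).
a = d (ρ_c − ρ_w)/(ρ_m − ρ_c) = 4680 m × 1.71/0.65 = 12300 m.

12300 m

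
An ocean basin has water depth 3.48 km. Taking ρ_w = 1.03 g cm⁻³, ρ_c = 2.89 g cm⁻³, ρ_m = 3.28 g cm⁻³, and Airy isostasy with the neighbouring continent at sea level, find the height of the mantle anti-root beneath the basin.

Isostatic balance requires: replacing crust with seawater at the top is compensated by replacing crust with mantle at the base: d (ρ_c − ρ_w) = a (ρ_m − ρ_c).
a = d (ρ_c − ρ_w)/(ρ_m − ρ_c) = 3.48 km × 1.86/0.39 = 16.6 km.

16.6 km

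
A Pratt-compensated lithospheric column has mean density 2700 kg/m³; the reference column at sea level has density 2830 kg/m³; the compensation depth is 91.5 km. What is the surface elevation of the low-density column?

4.41 km

ρ_ref D = ρ (D + h) → h = D (ρ_ref − ρ)/ρ.
h = 91.5 km × (2830 − 2700)/2700 = 4.41 km.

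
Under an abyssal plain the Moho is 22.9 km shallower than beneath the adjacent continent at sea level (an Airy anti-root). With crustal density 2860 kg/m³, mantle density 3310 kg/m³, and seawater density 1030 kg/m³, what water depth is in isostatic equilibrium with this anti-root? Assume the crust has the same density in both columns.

Replacing a thickness d of crust by seawater at the top must be balanced by replacing crust with mantle at the base: d (ρ_c − ρ_w) = a (ρ_m − ρ_c).
d = a (ρ_m − ρ_c)/(ρ_c − ρ_w) = 22.9 km × 450/1830 = 5.63 km.

5.63 km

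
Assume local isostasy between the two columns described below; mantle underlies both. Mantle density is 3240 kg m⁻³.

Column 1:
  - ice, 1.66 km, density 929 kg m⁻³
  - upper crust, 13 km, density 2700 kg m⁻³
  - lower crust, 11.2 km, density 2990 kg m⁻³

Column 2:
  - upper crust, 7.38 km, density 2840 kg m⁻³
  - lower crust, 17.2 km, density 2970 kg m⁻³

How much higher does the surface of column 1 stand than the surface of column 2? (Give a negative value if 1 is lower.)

For any compensation level in the mantle, the mantle terms cancel and isostasy reduces to e = (Σt_1 − Σt_2) − (Σ(ρt)_1 − Σ(ρt)_2) / ρ_m.
Σt_1 = 25.86 km; Σt_2 = 24.58 km; Σ(ρt)_1 = 70130.14; Σ(ρt)_2 = 72043.2 (in km·kg m⁻³).
e = (25.86 − 24.58) − (70130.14 − 72043.2) / 3240 = 1.87 km.

1.87 km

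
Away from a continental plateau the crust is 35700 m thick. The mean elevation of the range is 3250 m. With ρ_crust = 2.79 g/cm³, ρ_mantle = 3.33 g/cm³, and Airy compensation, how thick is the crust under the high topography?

55700 m

Root depth r = h ρ_c / (ρ_m − ρ_c) = 3250 m × 2.79 / 0.54 = 16790 m.
Total thickness = T + h + r = 35700 m + 3250 m + 16790 m = 55700 m.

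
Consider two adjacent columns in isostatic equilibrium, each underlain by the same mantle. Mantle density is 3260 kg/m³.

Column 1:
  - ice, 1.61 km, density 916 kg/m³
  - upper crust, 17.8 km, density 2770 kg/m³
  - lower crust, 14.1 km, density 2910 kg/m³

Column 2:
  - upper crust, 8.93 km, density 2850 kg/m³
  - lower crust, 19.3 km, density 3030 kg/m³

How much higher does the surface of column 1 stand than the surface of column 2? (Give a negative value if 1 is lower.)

For any compensation level in the mantle, the mantle terms cancel and isostasy reduces to e = (Σt_1 − Σt_2) − (Σ(ρt)_1 − Σ(ρt)_2) / ρ_m.
Σt_1 = 33.51 km; Σt_2 = 28.23 km; Σ(ρt)_1 = 91811.76; Σ(ρt)_2 = 83929.5 (in km·kg/m³).
e = (33.51 − 28.23) − (91811.76 − 83929.5) / 3260 = 2.86 km.

2.86 km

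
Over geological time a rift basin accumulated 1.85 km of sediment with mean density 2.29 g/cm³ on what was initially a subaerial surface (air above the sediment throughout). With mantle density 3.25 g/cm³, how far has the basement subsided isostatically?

Subaerial load: s = t ρ_sed / ρ_m = 1.85 km × 2.29/3.25 = 1.3 km.

1.3 km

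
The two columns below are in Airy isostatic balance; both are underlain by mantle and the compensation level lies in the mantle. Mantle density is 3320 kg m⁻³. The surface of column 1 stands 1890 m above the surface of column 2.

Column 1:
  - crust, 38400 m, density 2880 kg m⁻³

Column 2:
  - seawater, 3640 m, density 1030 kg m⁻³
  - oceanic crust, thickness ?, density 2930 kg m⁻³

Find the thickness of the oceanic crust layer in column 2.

Take the compensation level at the base of the deeper column (depth z_c below the surface of column 1) and equate Σ ρ_i t_i down to z_c; mantle fills any gap and the z_c terms cancel.
Column 1: 38400×2880 + (z_c − 38400)×3320
Column 2: 1890×0 + 3640×1030 + x×2930 + (z_c − 1890 − 3640 − x)×3320
The z_c×3320 term appears on both sides and cancels. Collect the known terms of each column as K = Σ(ρt)_known − 3320 × (depth of known layers): K_1 = 110592000 − 3320×38400 = −16896000; K_2 = 3749200 − 3320×(1890 + 3640) = −14610400.
Balance: K_1 = K_2 − x×(3320 − 2930), so x = (K_2 − K_1)/(3320 − 2930) = 2285600/390 = 5860 m.

5860 m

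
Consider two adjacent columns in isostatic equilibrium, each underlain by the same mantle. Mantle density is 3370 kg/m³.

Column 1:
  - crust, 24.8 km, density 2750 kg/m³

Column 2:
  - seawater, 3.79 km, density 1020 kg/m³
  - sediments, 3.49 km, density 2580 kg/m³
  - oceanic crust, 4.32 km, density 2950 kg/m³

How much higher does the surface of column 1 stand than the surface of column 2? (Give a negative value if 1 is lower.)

For any compensation level in the mantle, the mantle terms cancel and isostasy reduces to e = (Σt_1 − Σt_2) − (Σ(ρt)_1 − Σ(ρt)_2) / ρ_m.
Σt_1 = 24.8 km; Σt_2 = 11.6 km; Σ(ρt)_1 = 68200; Σ(ρt)_2 = 25614 (in km·kg/m³).
e = (24.8 − 11.6) − (68200 − 25614) / 3370 = 0.563 km.

0.563 km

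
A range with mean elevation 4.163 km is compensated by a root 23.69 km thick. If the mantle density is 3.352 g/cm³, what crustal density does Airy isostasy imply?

2.85 g/cm³

ρ_c h = (ρ_m − ρ_c) r → ρ_c (h + r) = ρ_m r → ρ_c = ρ_m r / (h + r).
ρ_c = 3.352 × 23.69 km / (4.163 km + 23.69 km) = 2.85 g/cm³.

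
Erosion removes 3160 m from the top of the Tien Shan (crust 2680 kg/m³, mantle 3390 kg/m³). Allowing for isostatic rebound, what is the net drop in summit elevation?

662 m

Rebound u = e ρ_c/ρ_m = 3160 m × 2680/3390 = 2498 m.
Net surface drop = e − u = 3160 m − 2498 m = e (ρ_m − ρ_c)/ρ_m = 662 m.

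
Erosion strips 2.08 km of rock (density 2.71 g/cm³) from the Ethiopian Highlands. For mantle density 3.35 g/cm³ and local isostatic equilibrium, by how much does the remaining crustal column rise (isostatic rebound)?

Unloading: uplift u = e ρ_c/ρ_m = 2.08 km × 2.71/3.35 = 1.68 km.

1.68 km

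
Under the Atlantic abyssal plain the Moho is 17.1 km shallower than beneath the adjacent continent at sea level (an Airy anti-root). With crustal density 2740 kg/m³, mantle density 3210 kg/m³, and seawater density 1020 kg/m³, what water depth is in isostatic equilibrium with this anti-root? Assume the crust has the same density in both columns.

Replacing a thickness d of crust by seawater at the top must be balanced by replacing crust with mantle at the base: d (ρ_c − ρ_w) = a (ρ_m − ρ_c).
d = a (ρ_m − ρ_c)/(ρ_c − ρ_w) = 17.1 km × 470/1720 = 4.67 km.

4.67 km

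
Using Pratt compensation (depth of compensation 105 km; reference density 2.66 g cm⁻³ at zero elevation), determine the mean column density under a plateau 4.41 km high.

2.55 g cm⁻³

Pratt balance: ρ_ref D = ρ (D + h).
ρ = ρ_ref D/(D + h) = 2.66 × 105 km/(105 km + 4.41 km) = 2.55 g cm⁻³.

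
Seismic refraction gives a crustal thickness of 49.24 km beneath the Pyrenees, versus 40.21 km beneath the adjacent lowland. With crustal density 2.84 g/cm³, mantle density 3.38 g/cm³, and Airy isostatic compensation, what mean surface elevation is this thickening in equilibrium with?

1.44 km

Excess crust Δ = 49.24 km − 40.21 km = 9.03 km, split between elevation h and root r with h + r = Δ.
Airy balance ρ_c h = (ρ_m − ρ_c) r gives r = h ρ_c/(ρ_m − ρ_c), so h (1 + ρ_c/(ρ_m − ρ_c)) = Δ, i.e. h = Δ (ρ_m − ρ_c)/ρ_m.
h = 9.03 km × 0.54/3.38 = 1.44 km.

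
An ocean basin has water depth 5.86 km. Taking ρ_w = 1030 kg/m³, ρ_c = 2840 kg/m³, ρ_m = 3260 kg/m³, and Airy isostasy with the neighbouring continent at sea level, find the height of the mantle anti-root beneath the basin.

25.3 km

Equating mass per unit area of the two columns: replacing crust with seawater at the top is compensated by replacing crust with mantle at the base: d (ρ_c − ρ_w) = a (ρ_m − ρ_c).
a = d (ρ_c − ρ_w)/(ρ_m − ρ_c) = 5.86 km × 1810/420 = 25.3 km.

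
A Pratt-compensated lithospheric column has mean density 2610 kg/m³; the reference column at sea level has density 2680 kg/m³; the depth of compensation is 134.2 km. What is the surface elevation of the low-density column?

ρ_ref D = ρ (D + h) → h = D (ρ_ref − ρ)/ρ.
h = 134.2 km × (2680 − 2610)/2610 = 3.6 km.

3.6 km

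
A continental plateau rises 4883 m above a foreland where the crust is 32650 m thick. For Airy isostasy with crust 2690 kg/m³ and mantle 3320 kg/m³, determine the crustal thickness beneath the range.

Root depth r = h ρ_c / (ρ_m − ρ_c) = 4883 m × 2690 / 630 = 20850 m.
Total thickness = T + h + r = 32650 m + 4883 m + 20850 m = 58400 m.

58400 m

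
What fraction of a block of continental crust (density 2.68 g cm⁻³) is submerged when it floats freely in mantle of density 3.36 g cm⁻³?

0.798

Submerged fraction = ρ_obj/ρ_fluid = 2.68/3.36 = 0.798.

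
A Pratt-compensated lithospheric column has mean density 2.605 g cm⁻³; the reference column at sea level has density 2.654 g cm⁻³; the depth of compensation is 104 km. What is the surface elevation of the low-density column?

ρ_ref D = ρ (D + h) → h = D (ρ_ref − ρ)/ρ.
h = 104 km × (2.654 − 2.605)/2.605 = 1.96 km.

1.96 km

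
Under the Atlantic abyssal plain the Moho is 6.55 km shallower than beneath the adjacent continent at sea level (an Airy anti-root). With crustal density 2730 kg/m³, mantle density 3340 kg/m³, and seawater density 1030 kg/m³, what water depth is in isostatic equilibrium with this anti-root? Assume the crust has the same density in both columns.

2.35 km

Replacing a thickness d of crust by seawater at the top must be balanced by replacing crust with mantle at the base: d (ρ_c − ρ_w) = a (ρ_m − ρ_c).
d = a (ρ_m − ρ_c)/(ρ_c − ρ_w) = 6.55 km × 610/1700 = 2.35 km.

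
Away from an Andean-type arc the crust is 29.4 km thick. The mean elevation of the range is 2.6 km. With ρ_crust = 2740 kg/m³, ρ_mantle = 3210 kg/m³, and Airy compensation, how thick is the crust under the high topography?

Root depth r = h ρ_c / (ρ_m − ρ_c) = 2.6 km × 2740 / 470 = 15.16 km.
Total thickness = T + h + r = 29.4 km + 2.6 km + 15.16 km = 47.2 km.

47.2 km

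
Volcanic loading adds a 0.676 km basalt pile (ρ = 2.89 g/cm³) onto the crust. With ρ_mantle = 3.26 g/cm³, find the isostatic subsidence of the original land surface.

0.599 km

Subaerial loading: s = t ρ_load / ρ_m.
s = 0.676 km × 2.89/3.26 = 0.599 km.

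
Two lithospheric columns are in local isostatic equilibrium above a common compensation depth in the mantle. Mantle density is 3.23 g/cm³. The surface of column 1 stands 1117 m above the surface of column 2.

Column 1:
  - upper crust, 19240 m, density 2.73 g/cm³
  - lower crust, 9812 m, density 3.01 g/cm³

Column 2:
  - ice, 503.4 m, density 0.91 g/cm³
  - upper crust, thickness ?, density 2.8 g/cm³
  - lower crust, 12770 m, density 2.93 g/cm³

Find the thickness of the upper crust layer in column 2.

Take the compensation level at the base of the deeper column (depth z_c below the surface of column 1) and equate Σ ρ_i t_i down to z_c; mantle fills any gap and the z_c terms cancel.
Column 1: 19240×2.73 + 9812×3.01 + (z_c − 29052)×3.23
Column 2: 1117×0 + 503.4×0.91 + x×2.8 + 12770×2.93 + (z_c − 1117 − 13273.4 − x)×3.23
The z_c×3.23 term appears on both sides and cancels. Collect the known terms of each column as K = Σ(ρt)_known − 3.23 × (depth of known layers): K_1 = 82059.32 − 3.23×29052 = −11778.64; K_2 = 37874.194 − 3.23×(1117 + 13273.4) = −8606.798.
Balance: K_1 = K_2 − x×(3.23 − 2.8), so x = (K_2 − K_1)/(3.23 − 2.8) = 3171.84/0.43 = 7380 m.

7380 m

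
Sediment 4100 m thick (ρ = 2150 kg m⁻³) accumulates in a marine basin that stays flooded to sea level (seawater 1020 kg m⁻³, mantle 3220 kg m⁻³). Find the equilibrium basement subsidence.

2110 m

Submarine loading: the sediment displaces seawater, and the subsidence is in turn flooded, so s (ρ_m − ρ_w) = t (ρ_sed − ρ_w).
s = 4100 m × (2150 − 1020) / (3220 − 1020) = 2110 m.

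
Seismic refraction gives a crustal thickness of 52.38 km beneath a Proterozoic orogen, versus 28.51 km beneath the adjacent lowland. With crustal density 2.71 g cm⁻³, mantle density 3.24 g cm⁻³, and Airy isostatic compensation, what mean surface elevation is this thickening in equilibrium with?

Excess crust Δ = 52.38 km − 28.51 km = 23.87 km, split between elevation h and root r with h + r = Δ.
Airy balance ρ_c h = (ρ_m − ρ_c) r gives r = h ρ_c/(ρ_m − ρ_c), so h (1 + ρ_c/(ρ_m − ρ_c)) = Δ, i.e. h = Δ (ρ_m − ρ_c)/ρ_m.
h = 23.87 km × 0.53/3.24 = 3.9 km.

3.9 km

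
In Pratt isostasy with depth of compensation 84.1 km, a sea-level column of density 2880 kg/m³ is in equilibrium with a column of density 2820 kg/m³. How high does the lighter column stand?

1.79 km

ρ_ref D = ρ (D + h) → h = D (ρ_ref − ρ)/ρ.
h = 84.1 km × (2880 − 2820)/2820 = 1.79 km.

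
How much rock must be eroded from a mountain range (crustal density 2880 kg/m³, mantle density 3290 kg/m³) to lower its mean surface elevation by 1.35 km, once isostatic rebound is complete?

Net drop Δ = e − u = e − e ρ_c/ρ_m = e (ρ_m − ρ_c)/ρ_m.
e = Δ ρ_m/(ρ_m − ρ_c) = 1.35 km × 3290/410 = 10.8 km.

10.8 km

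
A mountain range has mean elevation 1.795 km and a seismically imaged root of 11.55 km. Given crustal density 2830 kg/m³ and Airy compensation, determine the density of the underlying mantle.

Airy balance: ρ_c h = (ρ_m − ρ_c) r → ρ_m = ρ_c (1 + h/r).
ρ_m = 2830 × (1 + 1.795 km/11.55 km) = 3270 kg/m³.

3270 kg/m³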